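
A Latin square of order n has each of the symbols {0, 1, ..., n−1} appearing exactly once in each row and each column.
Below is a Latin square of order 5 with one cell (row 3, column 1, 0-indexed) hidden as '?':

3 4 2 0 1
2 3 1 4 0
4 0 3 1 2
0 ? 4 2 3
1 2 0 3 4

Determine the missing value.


Row 3 contains symbols [0, 2, 3, 4] — missing [1].
Column 1 contains symbols [0, 2, 3, 4] — missing [1].
The missing symbol must appear in both missing sets; intersection = [1].
Therefore the hidden value is 1.

Missing value = 1.


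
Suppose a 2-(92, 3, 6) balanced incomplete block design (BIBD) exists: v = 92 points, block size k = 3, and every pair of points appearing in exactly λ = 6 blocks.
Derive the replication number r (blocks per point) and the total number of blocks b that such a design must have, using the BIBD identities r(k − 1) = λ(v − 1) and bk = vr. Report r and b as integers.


Any 2-(v, k, λ) BIBD satisfies two necessary conditions:
  (i)  Each point sits in r blocks, and counting incidences through any fixed point gives r(k − 1) = λ(v − 1), so r = λ(v − 1)/(k − 1).
  (ii) Total incidences bk = vr, so b = vr/k.
Step 1: r = λ(v − 1)/(k − 1) = 6·(92 − 1)/(3 − 1) = 6·91/2 = 546/2 = 273.
Step 2: b = vr/k = 92·273/3 = 25116/3 = 8372.
Check integrality: r = 273 ∈ Z ✓, b = 8372 ∈ Z ✓.
(These identities are necessary conditions: they determine r and b for any design with these parameters, but do not by themselves prove that one exists.)

r = 273, b = 8372.


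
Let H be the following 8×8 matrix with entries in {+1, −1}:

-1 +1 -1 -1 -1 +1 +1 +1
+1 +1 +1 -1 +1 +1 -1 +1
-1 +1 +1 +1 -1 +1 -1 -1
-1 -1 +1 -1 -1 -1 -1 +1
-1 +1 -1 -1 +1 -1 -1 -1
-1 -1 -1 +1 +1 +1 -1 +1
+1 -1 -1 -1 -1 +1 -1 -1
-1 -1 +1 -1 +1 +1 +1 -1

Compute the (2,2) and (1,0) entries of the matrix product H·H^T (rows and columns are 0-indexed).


Row 0 of H: [-1, 1, -1, -1, -1, 1, 1, 1].
Row 1 of H: [1, 1, 1, -1, 1, 1, -1, 1].
Row 2 of H: [-1, 1, 1, 1, -1, 1, -1, -1].
(H·H^T)[2][2] = Σ_j H[2][j]·H[2][j] = (-1)² + (1)² + (1)² + (1)² + (-1)² + (1)² + (-1)² + (-1)² = 1 + 1 + 1 + 1 + 1 + 1 + 1 + 1 = 8.
(H·H^T)[1][0] = Σ_j H[1][j]·H[0][j] = (1)·(-1) + (1)·(1) + (1)·(-1) + (-1)·(-1) + (1)·(-1) + (1)·(1) + (-1)·(1) + (1)·(1) = -1 + 1 + -1 + 1 + -1 + 1 + -1 + 1 = 0.
So rows 1 and 0 are orthogonal; the diagonal entry equals n = 8.

(2,2) entry = 8; (1,0) entry = 0.


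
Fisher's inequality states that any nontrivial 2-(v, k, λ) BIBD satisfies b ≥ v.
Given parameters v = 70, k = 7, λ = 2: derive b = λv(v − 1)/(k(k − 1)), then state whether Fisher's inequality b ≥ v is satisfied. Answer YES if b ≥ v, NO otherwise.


b = λv(v − 1)/(k(k − 1)) = 2·70·69/(7·6) = 9660/42 = 230.
Compare with v = 70: b ≥ v, so Fisher's inequality holds.

YES


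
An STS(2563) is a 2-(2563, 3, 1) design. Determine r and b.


An STS(v) is a 2-(v, 3, 1) BIBD: block size k = 3, λ = 1.
Replication: r(k − 1) = λ(v − 1) ⇒ r·2 = 2563 − 1 = 2562 ⇒ r = 1281.
Block count: bk = vr ⇒ b·3 = 2563·1281 = 3283203 ⇒ b = 1094401.

r = 1281, b = 1094401.


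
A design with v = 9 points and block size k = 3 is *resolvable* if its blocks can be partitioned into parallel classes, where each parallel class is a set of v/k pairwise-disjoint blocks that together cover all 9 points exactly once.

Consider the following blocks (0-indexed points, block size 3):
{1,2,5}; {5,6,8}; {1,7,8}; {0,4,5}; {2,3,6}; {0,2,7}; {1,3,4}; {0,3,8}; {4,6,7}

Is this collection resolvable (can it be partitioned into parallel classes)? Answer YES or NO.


v = 9, block size k = 3, number of blocks = 9.
For resolvability, blocks must partition into parallel classes of size v/k = 3.
Total blocks must therefore be a multiple of 3: 9 = 3·3 + 0 ⇒ divisible ✓.
Greedy packing gives 3 candidate class(es). Each should be a full parallel class (size 3, covers all 9 points).
  Class 1 (3 blocks): {1,2,5}; {0,3,8}; {4,6,7}. Points covered: [0, 1, 2, 3, 4, 5, 6, 7, 8].
  Class 2 (3 blocks): {5,6,8}; {0,2,7}; {1,3,4}. Points covered: [0, 1, 2, 3, 4, 5, 6, 7, 8].
  Class 3 (3 blocks): {1,7,8}; {0,4,5}; {2,3,6}. Points covered: [0, 1, 2, 3, 4, 5, 6, 7, 8].
All classes full (size 3)? YES. All classes cover every point? YES.
Resolvable? YES.

YES


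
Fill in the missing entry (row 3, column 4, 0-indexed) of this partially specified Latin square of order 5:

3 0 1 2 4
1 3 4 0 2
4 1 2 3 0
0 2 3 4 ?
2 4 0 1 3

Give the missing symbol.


Row 3 contains symbols [0, 2, 3, 4] — missing [1].
Column 4 contains symbols [0, 2, 3, 4] — missing [1].
The missing symbol must appear in both missing sets; intersection = [1].
Therefore the hidden value is 1.

Missing value = 1.


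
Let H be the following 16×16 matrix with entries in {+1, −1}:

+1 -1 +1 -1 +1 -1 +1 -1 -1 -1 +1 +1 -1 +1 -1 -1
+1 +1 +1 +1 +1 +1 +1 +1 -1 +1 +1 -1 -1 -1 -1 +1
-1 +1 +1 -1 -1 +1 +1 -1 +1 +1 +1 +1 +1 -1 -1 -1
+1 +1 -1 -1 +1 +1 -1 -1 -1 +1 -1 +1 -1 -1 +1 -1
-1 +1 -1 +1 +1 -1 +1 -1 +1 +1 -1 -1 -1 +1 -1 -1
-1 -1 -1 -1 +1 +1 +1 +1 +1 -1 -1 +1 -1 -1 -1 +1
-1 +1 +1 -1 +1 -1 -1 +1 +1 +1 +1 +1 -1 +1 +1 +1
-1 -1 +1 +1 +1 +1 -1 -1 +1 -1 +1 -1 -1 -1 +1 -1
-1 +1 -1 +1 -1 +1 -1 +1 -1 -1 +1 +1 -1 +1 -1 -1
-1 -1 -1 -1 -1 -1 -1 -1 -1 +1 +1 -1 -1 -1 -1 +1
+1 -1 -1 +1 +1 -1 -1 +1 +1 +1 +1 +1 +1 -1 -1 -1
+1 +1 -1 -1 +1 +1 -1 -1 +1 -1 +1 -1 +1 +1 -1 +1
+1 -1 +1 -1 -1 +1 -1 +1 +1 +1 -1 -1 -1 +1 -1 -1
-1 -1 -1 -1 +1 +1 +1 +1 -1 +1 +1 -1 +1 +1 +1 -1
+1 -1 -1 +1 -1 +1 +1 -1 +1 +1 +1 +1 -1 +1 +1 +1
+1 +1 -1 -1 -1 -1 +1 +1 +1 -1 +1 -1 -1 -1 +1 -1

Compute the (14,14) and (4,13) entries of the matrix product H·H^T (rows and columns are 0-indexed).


Row 4 of H: [-1, 1, -1, 1, 1, -1, 1, -1, 1, 1, -1, -1, -1, 1, -1, -1].
Row 13 of H: [-1, -1, -1, -1, 1, 1, 1, 1, -1, 1, 1, -1, 1, 1, 1, -1].
Row 14 of H: [1, -1, -1, 1, -1, 1, 1, -1, 1, 1, 1, 1, -1, 1, 1, 1].
(H·H^T)[14][14] = Σ_j H[14][j]·H[14][j] = (1)² + (-1)² + (-1)² + (1)² + (-1)² + (1)² + (1)² + (-1)² + (1)² + (1)² + (1)² + (1)² + (-1)² + (1)² + (1)² + (1)² = 1 + 1 + 1 + 1 + 1 + 1 + 1 + 1 + 1 + 1 + 1 + 1 + 1 + 1 + 1 + 1 = 16.
(H·H^T)[4][13] = Σ_j H[4][j]·H[13][j] = (-1)·(-1) + (1)·(-1) + (-1)·(-1) + (1)·(-1) + (1)·(1) + (-1)·(1) + (1)·(1) + (-1)·(1) + (1)·(-1) + (1)·(1) + (-1)·(1) + (-1)·(-1) + (-1)·(1) + (1)·(1) + (-1)·(1) + (-1)·(-1) = 1 + -1 + 1 + -1 + 1 + -1 + 1 + -1 + -1 + 1 + -1 + 1 + -1 + 1 + -1 + 1 = 0.
So rows 4 and 13 are orthogonal; the diagonal entry equals n = 16.

(14,14) entry = 16; (4,13) entry = 0.


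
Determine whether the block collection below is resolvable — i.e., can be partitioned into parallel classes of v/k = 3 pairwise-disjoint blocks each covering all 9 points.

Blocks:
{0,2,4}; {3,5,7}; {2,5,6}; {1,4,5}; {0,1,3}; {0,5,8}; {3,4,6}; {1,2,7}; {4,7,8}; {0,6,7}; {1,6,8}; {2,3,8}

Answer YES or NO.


v = 9, block size k = 3, number of blocks = 12.
For resolvability, blocks must partition into parallel classes of size v/k = 3.
Total blocks must therefore be a multiple of 3: 12 = 3·4 + 0 ⇒ divisible ✓.
Greedy packing gives 4 candidate class(es). Each should be a full parallel class (size 3, covers all 9 points).
  Class 1 (3 blocks): {0,2,4}; {3,5,7}; {1,6,8}. Points covered: [0, 1, 2, 3, 4, 5, 6, 7, 8].
  Class 2 (3 blocks): {2,5,6}; {0,1,3}; {4,7,8}. Points covered: [0, 1, 2, 3, 4, 5, 6, 7, 8].
  Class 3 (3 blocks): {1,4,5}; {0,6,7}; {2,3,8}. Points covered: [0, 1, 2, 3, 4, 5, 6, 7, 8].
  Class 4 (3 blocks): {0,5,8}; {3,4,6}; {1,2,7}. Points covered: [0, 1, 2, 3, 4, 5, 6, 7, 8].
All classes full (size 3)? YES. All classes cover every point? YES.
Resolvable? YES.

YES


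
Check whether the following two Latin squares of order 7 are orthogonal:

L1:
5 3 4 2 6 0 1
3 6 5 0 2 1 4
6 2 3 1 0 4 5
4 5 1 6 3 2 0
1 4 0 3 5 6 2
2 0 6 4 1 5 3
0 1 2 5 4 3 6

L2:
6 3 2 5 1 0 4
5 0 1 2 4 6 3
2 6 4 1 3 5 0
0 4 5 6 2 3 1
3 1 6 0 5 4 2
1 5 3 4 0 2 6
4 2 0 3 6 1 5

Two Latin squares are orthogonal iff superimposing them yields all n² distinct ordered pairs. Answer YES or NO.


Form the n² = 49 superimposed pairs (L1[i][j], L2[i][j]), row by row (rows and columns indexed from 0):
row 0: (5,6) (3,3) (4,2) (2,5) (6,1) (0,0) (1,4)
row 1: (3,5) (6,0) (5,1) (0,2) (2,4) (1,6) (4,3)
row 2: (6,2) (2,6) (3,4) (1,1) (0,3) (4,5) (5,0)
row 3: (4,0) (5,4) (1,5) (6,6) (3,2) (2,3) (0,1)
row 4: (1,3) (4,1) (0,6) (3,0) (5,5) (6,4) (2,2)
row 5: (2,1) (0,5) (6,3) (4,4) (1,0) (5,2) (3,6)
row 6: (0,4) (1,2) (2,0) (5,3) (4,6) (3,1) (6,5)
Orthogonality requires all 49 pairs distinct.
Check by first coordinate: for each symbol s of L1, list the L2 entries in the n cells where L1 = s; they must all differ.
  L1 = 0: L2 entries (in reading order) 0, 2, 3, 1, 6, 5, 4 — all 7 distinct ✓
  L1 = 1: L2 entries (in reading order) 4, 6, 1, 5, 3, 0, 2 — all 7 distinct ✓
  L1 = 2: L2 entries (in reading order) 5, 4, 6, 3, 2, 1, 0 — all 7 distinct ✓
  L1 = 3: L2 entries (in reading order) 3, 5, 4, 2, 0, 6, 1 — all 7 distinct ✓
  L1 = 4: L2 entries (in reading order) 2, 3, 5, 0, 1, 4, 6 — all 7 distinct ✓
  L1 = 5: L2 entries (in reading order) 6, 1, 0, 4, 5, 2, 3 — all 7 distinct ✓
  L1 = 6: L2 entries (in reading order) 1, 0, 2, 6, 4, 3, 5 — all 7 distinct ✓
Every symbol of L1 meets every symbol of L2 exactly once, so all 49 pairs are distinct (49 of 49).
Conclusion: YES.

YES


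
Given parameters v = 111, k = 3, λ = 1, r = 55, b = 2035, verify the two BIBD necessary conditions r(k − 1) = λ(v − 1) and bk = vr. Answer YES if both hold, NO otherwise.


Condition (i): r(k − 1) = 55·2 = 110; λ(v − 1) = 1·110 = 110. Match? YES.
Condition (ii): bk = 2035·3 = 6105; vr = 111·55 = 6105. Match? YES.
Both conditions hold? YES.

YES


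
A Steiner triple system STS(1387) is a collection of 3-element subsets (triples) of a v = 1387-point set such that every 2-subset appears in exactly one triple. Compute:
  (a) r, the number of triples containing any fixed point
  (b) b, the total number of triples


An STS(v) is a 2-(v, 3, 1) BIBD: block size k = 3, λ = 1.
Replication: r(k − 1) = λ(v − 1) ⇒ r·2 = 1387 − 1 = 1386 ⇒ r = 693.
Block count: bk = vr ⇒ b·3 = 1387·693 = 961191 ⇒ b = 320397.
(Check via b = v(v − 1)/6 = 1387·1386/6 = 1922382/6 = 320397.)

r = 693, b = 320397.


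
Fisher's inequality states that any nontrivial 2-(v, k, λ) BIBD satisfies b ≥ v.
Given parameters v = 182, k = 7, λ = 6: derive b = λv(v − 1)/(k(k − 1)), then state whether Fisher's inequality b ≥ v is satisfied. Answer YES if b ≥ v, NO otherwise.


r = λ(v − 1)/(k − 1) = 6·181/6 = 181.
b = vr/k = 182·181/7 = 4706.
Fisher's inequality: b ≥ v ⇔ 4706 ≥ 182? YES.

YES


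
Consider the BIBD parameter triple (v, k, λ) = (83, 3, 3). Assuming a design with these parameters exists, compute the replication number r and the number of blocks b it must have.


Any 2-(v, k, λ) BIBD satisfies two necessary conditions:
  (i)  Each point sits in r blocks, and counting incidences through any fixed point gives r(k − 1) = λ(v − 1), so r = λ(v − 1)/(k − 1).
  (ii) Total incidences bk = vr, so b = vr/k.
Step 1: r = λ(v − 1)/(k − 1) = 3·(83 − 1)/(3 − 1) = 3·82/2 = 246/2 = 123.
Step 2: b = vr/k = 83·123/3 = 10209/3 = 3403.
Check integrality: r = 123 ∈ Z ✓, b = 3403 ∈ Z ✓.
(These identities are necessary conditions: they determine r and b for any design with these parameters, but do not by themselves prove that one exists.)

r = 123, b = 3403.


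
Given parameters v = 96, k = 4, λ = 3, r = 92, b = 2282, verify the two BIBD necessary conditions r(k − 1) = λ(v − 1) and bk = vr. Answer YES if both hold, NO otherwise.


Condition (i): r(k − 1) = 92·3 = 276; λ(v − 1) = 3·95 = 285. Match? NO.
Condition (ii): bk = 2282·4 = 9128; vr = 96·92 = 8832. Match? NO.
Both conditions hold? NO.

NO


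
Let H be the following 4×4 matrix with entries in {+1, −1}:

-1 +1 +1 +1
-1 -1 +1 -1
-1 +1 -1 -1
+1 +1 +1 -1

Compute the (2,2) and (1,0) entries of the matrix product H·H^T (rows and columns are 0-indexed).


Row 0 of H: [-1, 1, 1, 1].
Row 1 of H: [-1, -1, 1, -1].
Row 2 of H: [-1, 1, -1, -1].
(H·H^T)[2][2] = Σ_j H[2][j]·H[2][j] = (-1)² + (1)² + (-1)² + (-1)² = 1 + 1 + 1 + 1 = 4.
(H·H^T)[1][0] = Σ_j H[1][j]·H[0][j] = (-1)·(-1) + (-1)·(1) + (1)·(1) + (-1)·(1) = 1 + -1 + 1 + -1 = 0.
So rows 1 and 0 are orthogonal; the diagonal entry equals n = 4.

(2,2) entry = 4; (1,0) entry = 0.


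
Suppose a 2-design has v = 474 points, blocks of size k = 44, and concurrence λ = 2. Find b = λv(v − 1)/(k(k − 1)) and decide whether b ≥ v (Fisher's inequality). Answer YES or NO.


b = λv(v − 1)/(k(k − 1)) = 2·474·473/(44·43) = 448404/1892 = 237.
Compare with v = 474: b < v, so Fisher's inequality fails.

NO


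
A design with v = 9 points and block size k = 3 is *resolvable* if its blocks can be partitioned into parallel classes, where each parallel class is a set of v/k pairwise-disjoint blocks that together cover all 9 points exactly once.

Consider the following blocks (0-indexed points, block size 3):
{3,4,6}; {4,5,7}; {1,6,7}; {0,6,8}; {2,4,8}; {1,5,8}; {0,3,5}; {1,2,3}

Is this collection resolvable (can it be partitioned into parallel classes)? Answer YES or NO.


v = 9, block size k = 3, number of blocks = 8.
For resolvability, blocks must partition into parallel classes of size v/k = 3.
Total blocks must therefore be a multiple of 3: 8 = 3·2 + 2 ⇒ not divisible ✗.
Resolvable? NO.

NO


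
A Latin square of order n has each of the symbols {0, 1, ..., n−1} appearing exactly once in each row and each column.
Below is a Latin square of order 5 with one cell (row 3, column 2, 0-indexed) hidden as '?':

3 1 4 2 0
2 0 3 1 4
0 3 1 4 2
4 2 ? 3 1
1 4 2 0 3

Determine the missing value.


Row 3 contains symbols [1, 2, 3, 4] — missing [0].
Column 2 contains symbols [1, 2, 3, 4] — missing [0].
The missing symbol must appear in both missing sets; intersection = [0].
Therefore the hidden value is 0.

Missing value = 0.


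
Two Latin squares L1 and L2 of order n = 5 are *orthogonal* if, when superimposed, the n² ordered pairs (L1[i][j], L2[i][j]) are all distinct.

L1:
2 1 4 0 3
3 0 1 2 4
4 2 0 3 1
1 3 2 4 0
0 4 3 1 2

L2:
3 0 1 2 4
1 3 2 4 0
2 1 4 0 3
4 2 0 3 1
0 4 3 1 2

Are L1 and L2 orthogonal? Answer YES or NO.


Form the n² = 25 superimposed pairs (L1[i][j], L2[i][j]), row by row (rows and columns indexed from 0):
row 0: (2,3) (1,0) (4,1) (0,2) (3,4)
row 1: (3,1) (0,3) (1,2) (2,4) (4,0)
row 2: (4,2) (2,1) (0,4) (3,0) (1,3)
row 3: (1,4) (3,2) (2,0) (4,3) (0,1)
row 4: (0,0) (4,4) (3,3) (1,1) (2,2)
Orthogonality requires all 25 pairs distinct.
Check by first coordinate: for each symbol s of L1, list the L2 entries in the n cells where L1 = s; they must all differ.
  L1 = 0: L2 entries (in reading order) 2, 3, 4, 1, 0 — all 5 distinct ✓
  L1 = 1: L2 entries (in reading order) 0, 2, 3, 4, 1 — all 5 distinct ✓
  L1 = 2: L2 entries (in reading order) 3, 4, 1, 0, 2 — all 5 distinct ✓
  L1 = 3: L2 entries (in reading order) 4, 1, 0, 2, 3 — all 5 distinct ✓
  L1 = 4: L2 entries (in reading order) 1, 0, 2, 3, 4 — all 5 distinct ✓
Every symbol of L1 meets every symbol of L2 exactly once, so all 25 pairs are distinct (25 of 25).
Conclusion: YES.

YES


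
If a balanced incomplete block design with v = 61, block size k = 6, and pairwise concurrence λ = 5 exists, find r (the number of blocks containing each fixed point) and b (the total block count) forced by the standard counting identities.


Any 2-(v, k, λ) BIBD satisfies two necessary conditions:
  (i)  Each point sits in r blocks, and counting incidences through any fixed point gives r(k − 1) = λ(v − 1), so r = λ(v − 1)/(k − 1).
  (ii) Total incidences bk = vr, so b = vr/k.
Step 1: r = λ(v − 1)/(k − 1) = 5·(61 − 1)/(6 − 1) = 5·60/5 = 300/5 = 60.
Step 2: b = vr/k = 61·60/6 = 3660/6 = 610.
Check integrality: r = 60 ∈ Z ✓, b = 610 ∈ Z ✓.
(These identities are necessary conditions: they determine r and b for any design with these parameters, but do not by themselves prove that one exists.)

r = 60, b = 610.


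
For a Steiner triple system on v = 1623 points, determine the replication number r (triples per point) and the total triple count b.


An STS(v) is a 2-(v, 3, 1) BIBD: block size k = 3, λ = 1.
Replication: r(k − 1) = λ(v − 1) ⇒ r·2 = 1623 − 1 = 1622 ⇒ r = 811.
Block count: bk = vr ⇒ b·3 = 1623·811 = 1316253 ⇒ b = 438751.
(Check via b = v(v − 1)/6 = 1623·1622/6 = 2632506/6 = 438751.)

r = 811, b = 438751.


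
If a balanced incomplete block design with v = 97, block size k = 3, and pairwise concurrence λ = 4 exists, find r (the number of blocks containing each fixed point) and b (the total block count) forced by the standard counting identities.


Any 2-(v, k, λ) BIBD satisfies two necessary conditions:
  (i)  Each point sits in r blocks, and counting incidences through any fixed point gives r(k − 1) = λ(v − 1), so r = λ(v − 1)/(k − 1).
  (ii) Total incidences bk = vr, so b = vr/k.
Step 1: r = λ(v − 1)/(k − 1) = 4·(97 − 1)/(3 − 1) = 4·96/2 = 384/2 = 192.
Step 2: b = vr/k = 97·192/3 = 18624/3 = 6208.
Check integrality: r = 192 ∈ Z ✓, b = 6208 ∈ Z ✓.
(These identities are necessary conditions: they determine r and b for any design with these parameters, but do not by themselves prove that one exists.)

r = 192, b = 6208.


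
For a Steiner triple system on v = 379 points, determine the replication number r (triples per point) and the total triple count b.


An STS(v) is a 2-(v, 3, 1) BIBD: block size k = 3, λ = 1.
Replication: r(k − 1) = λ(v − 1) ⇒ r·2 = 379 − 1 = 378 ⇒ r = 189.
Block count: bk = vr ⇒ b·3 = 379·189 = 71631 ⇒ b = 23877.

r = 189, b = 23877.


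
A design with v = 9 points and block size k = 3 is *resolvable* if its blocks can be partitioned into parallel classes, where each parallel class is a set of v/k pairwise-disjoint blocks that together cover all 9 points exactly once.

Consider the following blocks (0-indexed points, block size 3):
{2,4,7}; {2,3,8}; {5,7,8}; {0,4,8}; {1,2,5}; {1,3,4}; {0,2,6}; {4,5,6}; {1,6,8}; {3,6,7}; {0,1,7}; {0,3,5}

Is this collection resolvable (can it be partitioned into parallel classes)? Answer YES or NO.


v = 9, block size k = 3, number of blocks = 12.
For resolvability, blocks must partition into parallel classes of size v/k = 3.
Total blocks must therefore be a multiple of 3: 12 = 3·4 + 0 ⇒ divisible ✓.
Greedy packing gives 4 candidate class(es). Each should be a full parallel class (size 3, covers all 9 points).
  Class 1 (3 blocks): {2,4,7}; {1,6,8}; {0,3,5}. Points covered: [0, 1, 2, 3, 4, 5, 6, 7, 8].
  Class 2 (3 blocks): {2,3,8}; {4,5,6}; {0,1,7}. Points covered: [0, 1, 2, 3, 4, 5, 6, 7, 8].
  Class 3 (3 blocks): {5,7,8}; {1,3,4}; {0,2,6}. Points covered: [0, 1, 2, 3, 4, 5, 6, 7, 8].
  Class 4 (3 blocks): {0,4,8}; {1,2,5}; {3,6,7}. Points covered: [0, 1, 2, 3, 4, 5, 6, 7, 8].
All classes full (size 3)? YES. All classes cover every point? YES.
Resolvable? YES.

YES


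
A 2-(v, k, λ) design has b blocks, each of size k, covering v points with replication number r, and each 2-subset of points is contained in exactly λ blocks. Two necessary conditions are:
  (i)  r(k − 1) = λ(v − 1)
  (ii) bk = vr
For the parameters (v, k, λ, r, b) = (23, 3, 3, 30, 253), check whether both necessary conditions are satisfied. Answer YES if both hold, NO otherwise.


Condition (i): r(k − 1) = 30·2 = 60; λ(v − 1) = 3·22 = 66. Match? NO.
Condition (ii): bk = 253·3 = 759; vr = 23·30 = 690. Match? NO.
Both conditions hold? NO.

NO


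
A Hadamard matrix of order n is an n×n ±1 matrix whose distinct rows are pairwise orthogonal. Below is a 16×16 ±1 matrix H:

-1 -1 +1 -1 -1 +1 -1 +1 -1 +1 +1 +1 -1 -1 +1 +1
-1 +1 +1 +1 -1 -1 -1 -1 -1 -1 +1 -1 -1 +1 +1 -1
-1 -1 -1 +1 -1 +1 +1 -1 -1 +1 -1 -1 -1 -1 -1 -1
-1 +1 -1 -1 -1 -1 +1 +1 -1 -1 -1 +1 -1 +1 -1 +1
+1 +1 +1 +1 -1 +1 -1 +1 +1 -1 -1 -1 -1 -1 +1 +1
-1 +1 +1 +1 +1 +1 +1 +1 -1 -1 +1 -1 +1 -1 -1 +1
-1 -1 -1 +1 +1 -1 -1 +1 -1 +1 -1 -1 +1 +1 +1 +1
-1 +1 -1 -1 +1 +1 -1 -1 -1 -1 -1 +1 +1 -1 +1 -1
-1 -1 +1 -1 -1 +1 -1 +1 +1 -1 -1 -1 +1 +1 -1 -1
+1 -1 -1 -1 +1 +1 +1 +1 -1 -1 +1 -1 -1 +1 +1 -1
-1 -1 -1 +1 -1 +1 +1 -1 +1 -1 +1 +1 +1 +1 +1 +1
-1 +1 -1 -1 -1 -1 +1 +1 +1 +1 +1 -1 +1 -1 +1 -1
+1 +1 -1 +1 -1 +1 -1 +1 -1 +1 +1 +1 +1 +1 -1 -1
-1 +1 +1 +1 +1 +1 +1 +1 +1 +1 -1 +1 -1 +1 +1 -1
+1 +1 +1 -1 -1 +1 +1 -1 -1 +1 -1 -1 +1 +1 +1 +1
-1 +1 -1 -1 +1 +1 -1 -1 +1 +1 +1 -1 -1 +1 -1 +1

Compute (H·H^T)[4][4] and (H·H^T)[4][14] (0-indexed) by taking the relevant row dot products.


Row 4 of H: [1, 1, 1, 1, -1, 1, -1, 1, 1, -1, -1, -1, -1, -1, 1, 1].
Row 14 of H: [1, 1, 1, -1, -1, 1, 1, -1, -1, 1, -1, -1, 1, 1, 1, 1].
(H·H^T)[4][4] = Σ_j H[4][j]·H[4][j] = (1)² + (1)² + (1)² + (1)² + (-1)² + (1)² + (-1)² + (1)² + (1)² + (-1)² + (-1)² + (-1)² + (-1)² + (-1)² + (1)² + (1)² = 1 + 1 + 1 + 1 + 1 + 1 + 1 + 1 + 1 + 1 + 1 + 1 + 1 + 1 + 1 + 1 = 16.
(H·H^T)[4][14] = Σ_j H[4][j]·H[14][j] = (1)·(1) + (1)·(1) + (1)·(1) + (1)·(-1) + (-1)·(-1) + (1)·(1) + (-1)·(1) + (1)·(-1) + (1)·(-1) + (-1)·(1) + (-1)·(-1) + (-1)·(-1) + (-1)·(1) + (-1)·(1) + (1)·(1) + (1)·(1) = 1 + 1 + 1 + -1 + 1 + 1 + -1 + -1 + -1 + -1 + 1 + 1 + -1 + -1 + 1 + 1 = 2.
Rows 4 and 14 are not orthogonal (dot product = 2 ≠ 0), so H is not a Hadamard matrix.

(4,4) entry = 16; (4,14) entry = 2.


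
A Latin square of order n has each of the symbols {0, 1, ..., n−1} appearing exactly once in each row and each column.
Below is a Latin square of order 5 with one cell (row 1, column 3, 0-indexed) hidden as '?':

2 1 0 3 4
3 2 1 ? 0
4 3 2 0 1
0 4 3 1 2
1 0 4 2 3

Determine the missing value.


Row 1 contains symbols [0, 1, 2, 3] — missing [4].
Column 3 contains symbols [0, 1, 2, 3] — missing [4].
The missing symbol must appear in both missing sets; intersection = [4].
Therefore the hidden value is 4.

Missing value = 4.


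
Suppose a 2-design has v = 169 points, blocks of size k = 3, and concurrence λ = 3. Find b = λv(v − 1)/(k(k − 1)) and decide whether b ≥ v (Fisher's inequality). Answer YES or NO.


r = λ(v − 1)/(k − 1) = 3·168/2 = 252.
b = vr/k = 169·252/3 = 14196.
Fisher's inequality: b ≥ v ⇔ 14196 ≥ 169? YES.

YES


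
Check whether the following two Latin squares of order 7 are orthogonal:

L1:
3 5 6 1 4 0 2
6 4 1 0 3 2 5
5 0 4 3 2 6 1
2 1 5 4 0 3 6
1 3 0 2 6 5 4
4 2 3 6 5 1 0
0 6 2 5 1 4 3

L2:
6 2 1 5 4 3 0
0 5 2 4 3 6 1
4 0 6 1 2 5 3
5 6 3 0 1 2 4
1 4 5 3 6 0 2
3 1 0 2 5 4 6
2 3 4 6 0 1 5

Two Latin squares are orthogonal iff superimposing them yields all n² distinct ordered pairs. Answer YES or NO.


Form the n² = 49 superimposed pairs (L1[i][j], L2[i][j]), row by row (rows and columns indexed from 0):
row 0: (3,6) (5,2) (6,1) (1,5) (4,4) (0,3) (2,0)
row 1: (6,0) (4,5) (1,2) (0,4) (3,3) (2,6) (5,1)
row 2: (5,4) (0,0) (4,6) (3,1) (2,2) (6,5) (1,3)
row 3: (2,5) (1,6) (5,3) (4,0) (0,1) (3,2) (6,4)
row 4: (1,1) (3,4) (0,5) (2,3) (6,6) (5,0) (4,2)
row 5: (4,3) (2,1) (3,0) (6,2) (5,5) (1,4) (0,6)
row 6: (0,2) (6,3) (2,4) (5,6) (1,0) (4,1) (3,5)
Orthogonality requires all 49 pairs distinct.
Check by first coordinate: for each symbol s of L1, list the L2 entries in the n cells where L1 = s; they must all differ.
  L1 = 0: L2 entries (in reading order) 3, 4, 0, 1, 5, 6, 2 — all 7 distinct ✓
  L1 = 1: L2 entries (in reading order) 5, 2, 3, 6, 1, 4, 0 — all 7 distinct ✓
  L1 = 2: L2 entries (in reading order) 0, 6, 2, 5, 3, 1, 4 — all 7 distinct ✓
  L1 = 3: L2 entries (in reading order) 6, 3, 1, 2, 4, 0, 5 — all 7 distinct ✓
  L1 = 4: L2 entries (in reading order) 4, 5, 6, 0, 2, 3, 1 — all 7 distinct ✓
  L1 = 5: L2 entries (in reading order) 2, 1, 4, 3, 0, 5, 6 — all 7 distinct ✓
  L1 = 6: L2 entries (in reading order) 1, 0, 5, 4, 6, 2, 3 — all 7 distinct ✓
Every symbol of L1 meets every symbol of L2 exactly once, so all 49 pairs are distinct (49 of 49).
Conclusion: YES.

YES


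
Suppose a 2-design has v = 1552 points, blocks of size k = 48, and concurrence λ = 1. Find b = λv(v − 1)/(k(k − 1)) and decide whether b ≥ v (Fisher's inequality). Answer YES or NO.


b = λv(v − 1)/(k(k − 1)) = 1·1552·1551/(48·47) = 2407152/2256 = 1067.
Compare with v = 1552: b < v, so Fisher's inequality fails.

NO


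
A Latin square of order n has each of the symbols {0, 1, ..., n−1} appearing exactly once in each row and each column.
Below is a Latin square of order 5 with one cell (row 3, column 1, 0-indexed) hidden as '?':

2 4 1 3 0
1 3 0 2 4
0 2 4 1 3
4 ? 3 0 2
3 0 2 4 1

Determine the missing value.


Row 3 contains symbols [0, 2, 3, 4] — missing [1].
Column 1 contains symbols [0, 2, 3, 4] — missing [1].
The missing symbol must appear in both missing sets; intersection = [1].
Therefore the hidden value is 1.

Missing value = 1.


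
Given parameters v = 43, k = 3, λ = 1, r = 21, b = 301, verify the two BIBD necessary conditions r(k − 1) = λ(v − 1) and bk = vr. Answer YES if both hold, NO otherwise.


Condition (i): r(k − 1) = 21·2 = 42; λ(v − 1) = 1·42 = 42. Match? YES.
Condition (ii): bk = 301·3 = 903; vr = 43·21 = 903. Match? YES.
Both conditions hold? YES.

YES


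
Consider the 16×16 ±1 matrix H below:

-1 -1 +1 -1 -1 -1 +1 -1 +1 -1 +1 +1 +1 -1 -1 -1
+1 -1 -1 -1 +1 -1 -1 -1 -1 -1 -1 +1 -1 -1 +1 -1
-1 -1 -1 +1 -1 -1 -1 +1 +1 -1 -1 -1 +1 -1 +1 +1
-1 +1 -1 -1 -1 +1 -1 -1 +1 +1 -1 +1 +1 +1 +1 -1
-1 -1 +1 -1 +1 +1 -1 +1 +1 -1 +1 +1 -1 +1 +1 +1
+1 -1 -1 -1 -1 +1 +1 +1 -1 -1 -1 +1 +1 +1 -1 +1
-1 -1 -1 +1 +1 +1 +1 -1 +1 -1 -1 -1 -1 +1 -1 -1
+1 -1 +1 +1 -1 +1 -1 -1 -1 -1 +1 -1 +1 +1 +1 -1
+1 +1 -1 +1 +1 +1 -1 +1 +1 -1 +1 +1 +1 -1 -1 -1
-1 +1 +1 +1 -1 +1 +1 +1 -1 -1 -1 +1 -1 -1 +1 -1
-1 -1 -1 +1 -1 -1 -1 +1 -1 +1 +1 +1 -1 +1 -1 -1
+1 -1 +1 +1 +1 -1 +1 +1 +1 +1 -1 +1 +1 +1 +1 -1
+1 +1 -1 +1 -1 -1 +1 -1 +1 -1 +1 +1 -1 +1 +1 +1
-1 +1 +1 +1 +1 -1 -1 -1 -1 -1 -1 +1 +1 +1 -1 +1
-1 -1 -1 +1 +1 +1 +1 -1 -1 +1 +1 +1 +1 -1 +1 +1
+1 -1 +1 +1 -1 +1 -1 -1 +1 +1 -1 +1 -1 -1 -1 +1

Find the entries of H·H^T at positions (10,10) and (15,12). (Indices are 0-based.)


Row 10 of H: [-1, -1, -1, 1, -1, -1, -1, 1, -1, 1, 1, 1, -1, 1, -1, -1].
Row 12 of H: [1, 1, -1, 1, -1, -1, 1, -1, 1, -1, 1, 1, -1, 1, 1, 1].
Row 15 of H: [1, -1, 1, 1, -1, 1, -1, -1, 1, 1, -1, 1, -1, -1, -1, 1].
(H·H^T)[10][10] = Σ_j H[10][j]·H[10][j] = (-1)² + (-1)² + (-1)² + (1)² + (-1)² + (-1)² + (-1)² + (1)² + (-1)² + (1)² + (1)² + (1)² + (-1)² + (1)² + (-1)² + (-1)² = 1 + 1 + 1 + 1 + 1 + 1 + 1 + 1 + 1 + 1 + 1 + 1 + 1 + 1 + 1 + 1 = 16.
(H·H^T)[15][12] = Σ_j H[15][j]·H[12][j] = (1)·(1) + (-1)·(1) + (1)·(-1) + (1)·(1) + (-1)·(-1) + (1)·(-1) + (-1)·(1) + (-1)·(-1) + (1)·(1) + (1)·(-1) + (-1)·(1) + (1)·(1) + (-1)·(-1) + (-1)·(1) + (-1)·(1) + (1)·(1) = 1 + -1 + -1 + 1 + 1 + -1 + -1 + 1 + 1 + -1 + -1 + 1 + 1 + -1 + -1 + 1 = 0.
So rows 15 and 12 are orthogonal; the diagonal entry equals n = 16.

(10,10) entry = 16; (15,12) entry = 0.


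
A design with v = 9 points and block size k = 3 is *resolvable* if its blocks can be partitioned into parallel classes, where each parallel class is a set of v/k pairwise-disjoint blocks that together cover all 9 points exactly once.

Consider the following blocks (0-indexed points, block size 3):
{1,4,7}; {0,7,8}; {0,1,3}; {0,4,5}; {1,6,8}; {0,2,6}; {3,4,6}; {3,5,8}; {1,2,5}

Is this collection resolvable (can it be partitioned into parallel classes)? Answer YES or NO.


v = 9, block size k = 3, number of blocks = 9.
For resolvability, blocks must partition into parallel classes of size v/k = 3.
Total blocks must therefore be a multiple of 3: 9 = 3·3 + 0 ⇒ divisible ✓.
Consider block {0,1,3}. It intersects every other block in the collection, so no parallel class of size 3 can contain it.
Since every block must belong to some parallel class in a resolution, the collection cannot be partitioned into parallel classes.
Resolvable? NO.

NO


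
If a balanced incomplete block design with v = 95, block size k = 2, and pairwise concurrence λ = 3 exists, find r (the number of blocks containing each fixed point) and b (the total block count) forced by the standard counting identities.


Any 2-(v, k, λ) BIBD satisfies two necessary conditions:
  (i)  Each point sits in r blocks, and counting incidences through any fixed point gives r(k − 1) = λ(v − 1), so r = λ(v − 1)/(k − 1).
  (ii) Total incidences bk = vr, so b = vr/k.
Step 1: r = λ(v − 1)/(k − 1) = 3·(95 − 1)/(2 − 1) = 3·94/1 = 282/1 = 282.
Step 2: b = vr/k = 95·282/2 = 26790/2 = 13395.
Check integrality: r = 282 ∈ Z ✓, b = 13395 ∈ Z ✓.
(These identities are necessary conditions: they determine r and b for any design with these parameters, but do not by themselves prove that one exists.)

r = 282, b = 13395.


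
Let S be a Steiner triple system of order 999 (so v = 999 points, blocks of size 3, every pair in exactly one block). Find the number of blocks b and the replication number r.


An STS(v) is a 2-(v, 3, 1) BIBD: block size k = 3, λ = 1.
Replication: r(k − 1) = λ(v − 1) ⇒ r·2 = 999 − 1 = 998 ⇒ r = 499.
Block count: bk = vr ⇒ b·3 = 999·499 = 498501 ⇒ b = 166167.
(Check via b = v(v − 1)/6 = 999·998/6 = 997002/6 = 166167.)

r = 499, b = 166167.


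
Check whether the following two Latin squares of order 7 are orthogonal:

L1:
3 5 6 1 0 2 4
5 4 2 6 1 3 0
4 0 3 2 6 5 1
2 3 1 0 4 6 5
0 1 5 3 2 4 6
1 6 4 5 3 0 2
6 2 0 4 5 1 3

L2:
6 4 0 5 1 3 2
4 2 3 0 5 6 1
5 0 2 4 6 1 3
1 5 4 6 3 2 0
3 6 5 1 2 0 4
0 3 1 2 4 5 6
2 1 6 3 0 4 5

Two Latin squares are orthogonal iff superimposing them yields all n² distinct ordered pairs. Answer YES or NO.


Form the n² = 49 superimposed pairs (L1[i][j], L2[i][j]), row by row (rows and columns indexed from 0):
row 0: (3,6) (5,4) (6,0) (1,5) (0,1) (2,3) (4,2)
row 1: (5,4) (4,2) (2,3) (6,0) (1,5) (3,6) (0,1)
row 2: (4,5) (0,0) (3,2) (2,4) (6,6) (5,1) (1,3)
row 3: (2,1) (3,5) (1,4) (0,6) (4,3) (6,2) (5,0)
row 4: (0,3) (1,6) (5,5) (3,1) (2,2) (4,0) (6,4)
row 5: (1,0) (6,3) (4,1) (5,2) (3,4) (0,5) (2,6)
row 6: (6,2) (2,1) (0,6) (4,3) (5,0) (1,4) (3,5)
Orthogonality requires all 49 pairs distinct.
But the pair (5,4) repeats: cell (0,1) has L1 = 5, L2 = 4, and cell (1,0) has L1 = 5, L2 = 4.
A repeated pair means some other pair never occurs (only 35 distinct pairs out of 49), so the squares are not orthogonal.
Conclusion: NO.

NO


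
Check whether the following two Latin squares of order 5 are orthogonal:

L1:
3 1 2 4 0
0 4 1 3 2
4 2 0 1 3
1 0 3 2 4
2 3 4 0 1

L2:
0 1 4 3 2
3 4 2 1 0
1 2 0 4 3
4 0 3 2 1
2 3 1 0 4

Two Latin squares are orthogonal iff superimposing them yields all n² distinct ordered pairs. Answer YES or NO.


Form the n² = 25 superimposed pairs (L1[i][j], L2[i][j]), row by row (rows and columns indexed from 0):
row 0: (3,0) (1,1) (2,4) (4,3) (0,2)
row 1: (0,3) (4,4) (1,2) (3,1) (2,0)
row 2: (4,1) (2,2) (0,0) (1,4) (3,3)
row 3: (1,4) (0,0) (3,3) (2,2) (4,1)
row 4: (2,2) (3,3) (4,1) (0,0) (1,4)
Orthogonality requires all 25 pairs distinct.
But the pair (1,4) repeats: cell (2,3) has L1 = 1, L2 = 4, and cell (3,0) has L1 = 1, L2 = 4.
A repeated pair means some other pair never occurs (only 15 distinct pairs out of 25), so the squares are not orthogonal.
Conclusion: NO.

NO


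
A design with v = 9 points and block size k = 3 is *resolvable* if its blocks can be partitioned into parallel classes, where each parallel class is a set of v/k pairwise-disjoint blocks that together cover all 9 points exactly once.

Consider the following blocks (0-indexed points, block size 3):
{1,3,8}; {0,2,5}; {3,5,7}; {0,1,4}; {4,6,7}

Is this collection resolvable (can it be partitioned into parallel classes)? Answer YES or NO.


v = 9, block size k = 3, number of blocks = 5.
For resolvability, blocks must partition into parallel classes of size v/k = 3.
Total blocks must therefore be a multiple of 3: 5 = 3·1 + 2 ⇒ not divisible ✗.
Resolvable? NO.

NO


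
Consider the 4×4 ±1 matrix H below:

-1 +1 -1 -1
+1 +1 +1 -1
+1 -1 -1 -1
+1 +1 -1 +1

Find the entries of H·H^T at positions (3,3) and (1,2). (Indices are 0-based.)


Row 1 of H: [1, 1, 1, -1].
Row 2 of H: [1, -1, -1, -1].
Row 3 of H: [1, 1, -1, 1].
(H·H^T)[3][3] = Σ_j H[3][j]·H[3][j] = (1)² + (1)² + (-1)² + (1)² = 1 + 1 + 1 + 1 = 4.
(H·H^T)[1][2] = Σ_j H[1][j]·H[2][j] = (1)·(1) + (1)·(-1) + (1)·(-1) + (-1)·(-1) = 1 + -1 + -1 + 1 = 0.
So rows 1 and 2 are orthogonal; the diagonal entry equals n = 4.

(3,3) entry = 4; (1,2) entry = 0.


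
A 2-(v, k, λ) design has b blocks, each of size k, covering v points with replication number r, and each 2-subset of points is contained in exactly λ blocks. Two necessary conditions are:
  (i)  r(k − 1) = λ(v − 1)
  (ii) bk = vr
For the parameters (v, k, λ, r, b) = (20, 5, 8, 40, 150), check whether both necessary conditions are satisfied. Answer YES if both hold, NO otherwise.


Condition (i): r(k − 1) = 40·4 = 160; λ(v − 1) = 8·19 = 152. Match? NO.
Condition (ii): bk = 150·5 = 750; vr = 20·40 = 800. Match? NO.
Both conditions hold? NO.

NO


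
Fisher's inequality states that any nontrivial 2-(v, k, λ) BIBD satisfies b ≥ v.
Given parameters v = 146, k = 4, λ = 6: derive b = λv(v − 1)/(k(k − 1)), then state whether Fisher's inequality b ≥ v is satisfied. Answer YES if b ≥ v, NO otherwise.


b = λv(v − 1)/(k(k − 1)) = 6·146·145/(4·3) = 127020/12 = 10585.
Compare with v = 146: b ≥ v, so Fisher's inequality holds.

YES


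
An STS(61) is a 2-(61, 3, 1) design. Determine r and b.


An STS(v) is a 2-(v, 3, 1) BIBD: block size k = 3, λ = 1.
Replication: r(k − 1) = λ(v − 1) ⇒ r·2 = 61 − 1 = 60 ⇒ r = 30.
Block count: bk = vr ⇒ b·3 = 61·30 = 1830 ⇒ b = 610.

r = 30, b = 610.


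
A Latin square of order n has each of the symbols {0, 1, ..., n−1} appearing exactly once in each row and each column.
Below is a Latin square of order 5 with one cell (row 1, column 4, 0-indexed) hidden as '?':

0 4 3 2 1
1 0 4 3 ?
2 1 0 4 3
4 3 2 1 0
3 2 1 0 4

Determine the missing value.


Row 1 contains symbols [0, 1, 3, 4] — missing [2].
Column 4 contains symbols [0, 1, 3, 4] — missing [2].
The missing symbol must appear in both missing sets; intersection = [2].
Therefore the hidden value is 2.

Missing value = 2.


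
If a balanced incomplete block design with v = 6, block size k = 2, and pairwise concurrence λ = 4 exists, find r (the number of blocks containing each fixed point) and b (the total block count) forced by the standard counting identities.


Any 2-(v, k, λ) BIBD satisfies two necessary conditions:
  (i)  Each point sits in r blocks, and counting incidences through any fixed point gives r(k − 1) = λ(v − 1), so r = λ(v − 1)/(k − 1).
  (ii) Total incidences bk = vr, so b = vr/k.
Step 1: r = λ(v − 1)/(k − 1) = 4·(6 − 1)/(2 − 1) = 4·5/1 = 20/1 = 20.
Step 2: b = vr/k = 6·20/2 = 120/2 = 60.
Check integrality: r = 20 ∈ Z ✓, b = 60 ∈ Z ✓.
(These identities are necessary conditions: they determine r and b for any design with these parameters, but do not by themselves prove that one exists.)

r = 20, b = 60.


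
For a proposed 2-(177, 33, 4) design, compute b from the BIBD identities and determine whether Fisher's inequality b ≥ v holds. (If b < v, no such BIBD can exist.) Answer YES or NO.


b = λv(v − 1)/(k(k − 1)) = 4·177·176/(33·32) = 124608/1056 = 118.
Compare with v = 177: b < v, so Fisher's inequality fails.

NO


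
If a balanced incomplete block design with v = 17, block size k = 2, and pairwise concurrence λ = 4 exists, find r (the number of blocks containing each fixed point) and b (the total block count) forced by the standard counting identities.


Any 2-(v, k, λ) BIBD satisfies two necessary conditions:
  (i)  Each point sits in r blocks, and counting incidences through any fixed point gives r(k − 1) = λ(v − 1), so r = λ(v − 1)/(k − 1).
  (ii) Total incidences bk = vr, so b = vr/k.
Step 1: r = λ(v − 1)/(k − 1) = 4·(17 − 1)/(2 − 1) = 4·16/1 = 64/1 = 64.
Step 2: b = vr/k = 17·64/2 = 1088/2 = 544.
Check integrality: r = 64 ∈ Z ✓, b = 544 ∈ Z ✓.
(These identities are necessary conditions: they determine r and b for any design with these parameters, but do not by themselves prove that one exists.)

r = 64, b = 544.


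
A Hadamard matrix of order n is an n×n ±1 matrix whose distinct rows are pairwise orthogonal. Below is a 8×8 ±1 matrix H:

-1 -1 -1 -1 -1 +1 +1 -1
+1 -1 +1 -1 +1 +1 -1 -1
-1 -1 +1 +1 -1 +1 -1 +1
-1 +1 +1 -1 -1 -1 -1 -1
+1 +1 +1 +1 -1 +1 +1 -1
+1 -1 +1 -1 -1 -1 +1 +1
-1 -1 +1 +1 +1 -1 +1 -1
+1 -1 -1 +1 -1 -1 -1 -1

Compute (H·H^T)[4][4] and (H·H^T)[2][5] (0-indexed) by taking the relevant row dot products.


Row 2 of H: [-1, -1, 1, 1, -1, 1, -1, 1].
Row 4 of H: [1, 1, 1, 1, -1, 1, 1, -1].
Row 5 of H: [1, -1, 1, -1, -1, -1, 1, 1].
(H·H^T)[4][4] = Σ_j H[4][j]·H[4][j] = (1)² + (1)² + (1)² + (1)² + (-1)² + (1)² + (1)² + (-1)² = 1 + 1 + 1 + 1 + 1 + 1 + 1 + 1 = 8.
(H·H^T)[2][5] = Σ_j H[2][j]·H[5][j] = (-1)·(1) + (-1)·(-1) + (1)·(1) + (1)·(-1) + (-1)·(-1) + (1)·(-1) + (-1)·(1) + (1)·(1) = -1 + 1 + 1 + -1 + 1 + -1 + -1 + 1 = 0.
So rows 2 and 5 are orthogonal; the diagonal entry equals n = 8.

(4,4) entry = 8; (2,5) entry = 0.


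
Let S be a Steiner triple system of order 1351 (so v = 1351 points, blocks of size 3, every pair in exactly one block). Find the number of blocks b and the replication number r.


An STS(v) is a 2-(v, 3, 1) BIBD: block size k = 3, λ = 1.
Replication: r(k − 1) = λ(v − 1) ⇒ r·2 = 1351 − 1 = 1350 ⇒ r = 675.
Block count: bk = vr ⇒ b·3 = 1351·675 = 911925 ⇒ b = 303975.

r = 675, b = 303975.


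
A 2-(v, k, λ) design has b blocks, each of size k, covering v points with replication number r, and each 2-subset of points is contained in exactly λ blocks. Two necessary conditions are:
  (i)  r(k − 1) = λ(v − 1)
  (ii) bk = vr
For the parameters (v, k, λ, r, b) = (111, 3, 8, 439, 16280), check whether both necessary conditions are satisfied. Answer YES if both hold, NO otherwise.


Condition (i): r(k − 1) = 439·2 = 878; λ(v − 1) = 8·110 = 880. Match? NO.
Condition (ii): bk = 16280·3 = 48840; vr = 111·439 = 48729. Match? NO.
Both conditions hold? NO.

NO


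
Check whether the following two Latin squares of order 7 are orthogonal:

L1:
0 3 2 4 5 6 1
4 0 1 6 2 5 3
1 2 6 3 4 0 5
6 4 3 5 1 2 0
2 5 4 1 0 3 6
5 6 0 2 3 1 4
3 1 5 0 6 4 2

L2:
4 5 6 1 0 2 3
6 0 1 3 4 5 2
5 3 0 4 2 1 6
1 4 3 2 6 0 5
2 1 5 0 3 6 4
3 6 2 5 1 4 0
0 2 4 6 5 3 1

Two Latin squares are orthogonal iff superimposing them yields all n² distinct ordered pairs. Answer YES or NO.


Form the n² = 49 superimposed pairs (L1[i][j], L2[i][j]), row by row (rows and columns indexed from 0):
row 0: (0,4) (3,5) (2,6) (4,1) (5,0) (6,2) (1,3)
row 1: (4,6) (0,0) (1,1) (6,3) (2,4) (5,5) (3,2)
row 2: (1,5) (2,3) (6,0) (3,4) (4,2) (0,1) (5,6)
row 3: (6,1) (4,4) (3,3) (5,2) (1,6) (2,0) (0,5)
row 4: (2,2) (5,1) (4,5) (1,0) (0,3) (3,6) (6,4)
row 5: (5,3) (6,6) (0,2) (2,5) (3,1) (1,4) (4,0)
row 6: (3,0) (1,2) (5,4) (0,6) (6,5) (4,3) (2,1)
Orthogonality requires all 49 pairs distinct.
Check by first coordinate: for each symbol s of L1, list the L2 entries in the n cells where L1 = s; they must all differ.
  L1 = 0: L2 entries (in reading order) 4, 0, 1, 5, 3, 2, 6 — all 7 distinct ✓
  L1 = 1: L2 entries (in reading order) 3, 1, 5, 6, 0, 4, 2 — all 7 distinct ✓
  L1 = 2: L2 entries (in reading order) 6, 4, 3, 0, 2, 5, 1 — all 7 distinct ✓
  L1 = 3: L2 entries (in reading order) 5, 2, 4, 3, 6, 1, 0 — all 7 distinct ✓
  L1 = 4: L2 entries (in reading order) 1, 6, 2, 4, 5, 0, 3 — all 7 distinct ✓
  L1 = 5: L2 entries (in reading order) 0, 5, 6, 2, 1, 3, 4 — all 7 distinct ✓
  L1 = 6: L2 entries (in reading order) 2, 3, 0, 1, 4, 6, 5 — all 7 distinct ✓
Every symbol of L1 meets every symbol of L2 exactly once, so all 49 pairs are distinct (49 of 49).
Conclusion: YES.

YES


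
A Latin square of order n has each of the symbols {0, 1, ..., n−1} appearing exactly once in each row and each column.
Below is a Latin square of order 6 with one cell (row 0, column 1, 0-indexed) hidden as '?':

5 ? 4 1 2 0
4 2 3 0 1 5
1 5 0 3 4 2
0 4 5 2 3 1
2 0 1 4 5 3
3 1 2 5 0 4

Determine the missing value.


Row 0 contains symbols [0, 1, 2, 4, 5] — missing [3].
Column 1 contains symbols [0, 1, 2, 4, 5] — missing [3].
The missing symbol must appear in both missing sets; intersection = [3].
Therefore the hidden value is 3.

Missing value = 3.
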